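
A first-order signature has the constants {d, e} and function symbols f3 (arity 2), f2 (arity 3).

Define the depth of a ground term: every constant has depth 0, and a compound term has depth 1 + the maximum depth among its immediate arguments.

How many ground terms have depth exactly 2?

2928

Let N_k count ground terms of depth at most k. Each non-constant term of depth ≤ k is some function symbol applied to depth-≤(k−1) arguments, giving N_k = 2 + N_{k-1}^2 + N_{k-1}^3.
N_0 = 2
N_1 = 2 + 2^2 + 2^3 = 14
N_2 = 2 + 14^2 + 14^3 = 2942
Terms of depth exactly 2: N_2 − N_1 = 2942 − 14 = 2928.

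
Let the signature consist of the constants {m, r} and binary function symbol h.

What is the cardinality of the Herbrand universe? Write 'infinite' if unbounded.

infinite

The signature has at least one function symbol (h, arity 2) and at least one constant (m).
Iterating h gives infinitely many distinct ground terms: m, h(m, m), h(h(m, m), h(m, m)), ...
So the Herbrand universe is infinite.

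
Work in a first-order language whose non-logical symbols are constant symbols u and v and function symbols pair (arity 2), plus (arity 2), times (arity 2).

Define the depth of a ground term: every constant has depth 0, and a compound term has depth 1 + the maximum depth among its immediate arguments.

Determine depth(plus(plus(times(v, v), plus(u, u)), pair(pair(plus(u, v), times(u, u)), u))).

4

depth(times(v, v)) = 1 + max(0, 0) = 1
depth(plus(u, u)) = 1 + max(0, 0) = 1
depth(plus(times(v, v), plus(u, u))) = 1 + max(1, 1) = 2
depth(plus(u, v)) = 1 + max(0, 0) = 1
depth(times(u, u)) = 1 + max(0, 0) = 1
depth(pair(plus(u, v), times(u, u))) = 1 + max(1, 1) = 2
depth(pair(pair(plus(u, v), times(u, u)), u)) = 1 + max(2, 0) = 3
depth(plus(plus(times(v, v), plus(u, u)), pair(pair(plus(u, v), times(u, u)), u))) = 1 + max(2, 3) = 4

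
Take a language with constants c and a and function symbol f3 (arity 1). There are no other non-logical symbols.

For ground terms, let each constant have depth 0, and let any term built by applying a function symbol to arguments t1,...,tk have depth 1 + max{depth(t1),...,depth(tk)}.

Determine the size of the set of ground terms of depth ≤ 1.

Write N_k for the number of ground terms of depth ≤ k. A term of depth ≤ k is either a constant or a function symbol applied to arguments of depth ≤ k−1, so N_k = 2 + N_{k-1}.
N_0 = 2
N_1 = 2 + 2 = 4
Explicitly: c, a, f3(c), f3(a).

4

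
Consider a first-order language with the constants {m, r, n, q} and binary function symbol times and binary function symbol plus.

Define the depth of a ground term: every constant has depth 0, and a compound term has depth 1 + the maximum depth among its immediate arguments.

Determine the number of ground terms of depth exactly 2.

2560

Write N_k for the number of ground terms of depth ≤ k. A term of depth ≤ k is either a constant or a function symbol applied to arguments of depth ≤ k−1, so N_k = 4 + N_{k-1}^2 + N_{k-1}^2.
N_0 = 4
N_1 = 4 + 4^2 + 4^2 = 36
N_2 = 4 + 36^2 + 36^2 = 2596
Terms of depth exactly 2: N_2 − N_1 = 2596 − 36 = 2560.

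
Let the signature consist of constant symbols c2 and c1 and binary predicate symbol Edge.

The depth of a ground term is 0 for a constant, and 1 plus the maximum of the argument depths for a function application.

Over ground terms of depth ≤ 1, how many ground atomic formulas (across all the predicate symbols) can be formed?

4

First count ground terms of depth ≤ 1.
With no function symbols every ground term is a constant, so there are exactly 2 ground terms at every depth bound.
N_0 = 2
N_1 = 2
So |H| = 2.
For each predicate symbol, the number of ground atoms is |H| raised to its arity; summing:
  Edge: 2^2 = 4
Total ground atoms: 4.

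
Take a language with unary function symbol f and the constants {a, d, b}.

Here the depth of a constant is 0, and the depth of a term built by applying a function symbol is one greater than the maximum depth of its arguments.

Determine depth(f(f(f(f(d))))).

4

depth(f(d)) = 1 + depth(d) = 1 + 0 = 1
depth(f(f(d))) = 1 + depth(f(d)) = 1 + 1 = 2
depth(f(f(f(d)))) = 1 + depth(f(f(d))) = 1 + 2 = 3
depth(f(f(f(f(d))))) = 1 + depth(f(f(f(d)))) = 1 + 3 = 4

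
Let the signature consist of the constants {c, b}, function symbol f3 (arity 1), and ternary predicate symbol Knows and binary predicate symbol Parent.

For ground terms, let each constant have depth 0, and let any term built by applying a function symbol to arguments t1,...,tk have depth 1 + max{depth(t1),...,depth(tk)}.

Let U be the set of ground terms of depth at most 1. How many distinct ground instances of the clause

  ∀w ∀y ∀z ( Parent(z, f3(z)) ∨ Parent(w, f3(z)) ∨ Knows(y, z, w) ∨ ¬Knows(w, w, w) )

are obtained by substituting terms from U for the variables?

Ground terms of depth ≤ 1:
  Let N_k = |{terms of depth ≤ k}|. Then N_0 = 2 and N_k = 2 + N_{k-1} for k ≥ 1 (one summand per function symbol, arity giving the exponent).
  N_0 = 2
  N_1 = 2 + 2 = 4
  Explicitly: c, b, f3(c), f3(b).
So there are 4 ground terms available for substitution.
There are 3 variables to instantiate (w, y, z), each occurring in at least one literal, so different choices give different ground instances.
Number of ground instances = 4^3 = 64.

64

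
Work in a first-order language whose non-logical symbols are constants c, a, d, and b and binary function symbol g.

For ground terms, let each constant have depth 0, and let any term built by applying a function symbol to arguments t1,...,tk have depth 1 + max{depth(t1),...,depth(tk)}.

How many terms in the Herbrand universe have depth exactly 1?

Write N_k for the number of ground terms of depth ≤ k. A term of depth ≤ k is either a constant or a function symbol applied to arguments of depth ≤ k−1, so N_k = 4 + N_{k-1}^2.
N_0 = 4
N_1 = 4 + 4^2 = 20
Terms of depth exactly 1: N_1 − N_0 = 20 − 4 = 16.

16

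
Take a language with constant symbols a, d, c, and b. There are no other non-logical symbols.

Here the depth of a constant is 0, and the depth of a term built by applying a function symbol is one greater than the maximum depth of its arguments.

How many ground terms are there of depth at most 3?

With no function symbols every ground term is a constant, so there are exactly 4 ground terms at every depth bound.
N_0 = 4
N_1 = 4
N_2 = 4
N_3 = 4
Explicitly: a, d, c, b.

4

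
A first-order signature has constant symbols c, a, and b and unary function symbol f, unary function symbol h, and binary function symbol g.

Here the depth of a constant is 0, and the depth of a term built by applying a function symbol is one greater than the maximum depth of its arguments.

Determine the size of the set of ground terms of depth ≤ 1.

18

Let N_k count ground terms of depth at most k. Each non-constant term of depth ≤ k is some function symbol applied to depth-≤(k−1) arguments, giving N_k = 3 + N_{k-1} + N_{k-1} + N_{k-1}^2.
N_0 = 3
N_1 = 3 + 3 + 3 + 3^2 = 18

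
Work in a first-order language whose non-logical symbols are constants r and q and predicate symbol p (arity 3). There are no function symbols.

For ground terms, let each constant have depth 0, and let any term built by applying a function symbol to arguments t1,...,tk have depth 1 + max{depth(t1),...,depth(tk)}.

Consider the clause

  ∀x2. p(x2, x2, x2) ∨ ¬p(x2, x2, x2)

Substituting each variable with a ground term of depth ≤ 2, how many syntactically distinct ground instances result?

Ground terms of depth ≤ 2:
  With no function symbols every ground term is a constant, so there are exactly 2 ground terms at every depth bound.
  N_0 = 2
  N_1 = 2
  N_2 = 2
  Explicitly: r, q.
So there are 2 ground terms available for substitution.
The body mentions the single quantified variable x2; since ground terms form a free algebra, no two substitutions collapse to the same formula.
Number of ground instances = 2.

2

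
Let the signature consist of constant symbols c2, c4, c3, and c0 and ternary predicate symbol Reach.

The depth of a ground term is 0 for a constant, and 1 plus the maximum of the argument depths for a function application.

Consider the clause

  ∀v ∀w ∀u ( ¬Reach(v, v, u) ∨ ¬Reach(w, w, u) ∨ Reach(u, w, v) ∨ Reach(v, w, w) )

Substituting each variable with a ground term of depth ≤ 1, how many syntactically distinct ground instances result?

Ground terms of depth ≤ 1:
  With no function symbols every ground term is a constant, so there are exactly 4 ground terms at every depth bound.
  N_0 = 4
  N_1 = 4
  Explicitly: c2, c4, c3, c0.
So there are 4 ground terms available for substitution.
The clause has 3 distinct variables (v, w, u), each appearing in the body. In the free term algebra distinct substitutions yield syntactically distinct ground instances.
Number of ground instances = 4^3 = 64.

64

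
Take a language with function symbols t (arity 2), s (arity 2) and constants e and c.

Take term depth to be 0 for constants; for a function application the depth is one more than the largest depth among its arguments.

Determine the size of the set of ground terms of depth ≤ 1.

10

Count level by level. With function symbols t/2, s/2, the terms of depth ≤ k are the 2 constants together with each function applied to depth-≤(k−1) tuples, so N_k = 2 + N_{k-1}^2 + N_{k-1}^2.
N_0 = 2
N_1 = 2 + 2^2 + 2^2 = 10
Explicitly: e, c, t(e, e), t(e, c), t(c, e), t(c, c), s(e, e), s(e, c), s(c, e), s(c, c).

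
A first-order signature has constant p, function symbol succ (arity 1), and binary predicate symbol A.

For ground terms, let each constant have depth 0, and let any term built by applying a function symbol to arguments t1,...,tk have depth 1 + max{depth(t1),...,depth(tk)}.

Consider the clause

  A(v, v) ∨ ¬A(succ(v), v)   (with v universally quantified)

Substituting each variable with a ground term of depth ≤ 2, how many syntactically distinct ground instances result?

3

Ground terms of depth ≤ 2:
  Count level by level. With function symbols succ/1, the terms of depth ≤ k are the 1 constant together with each function applied to depth-≤(k−1) tuples, so N_k = 1 + N_{k-1}.
  N_0 = 1
  N_1 = 1 + 1 = 2
  N_2 = 1 + 2 = 3
  Explicitly: p, succ(p), succ(succ(p)).
So there are 3 ground terms available for substitution.
The body mentions the single quantified variable v; since ground terms form a free algebra, no two substitutions collapse to the same formula.
Number of ground instances = 3.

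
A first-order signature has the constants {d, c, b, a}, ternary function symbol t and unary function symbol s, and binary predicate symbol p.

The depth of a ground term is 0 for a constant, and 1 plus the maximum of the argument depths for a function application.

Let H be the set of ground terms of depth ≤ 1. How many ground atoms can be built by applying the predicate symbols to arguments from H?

5184

First count ground terms of depth ≤ 1.
Let N_k = |{terms of depth ≤ k}|. Then N_0 = 4 and N_k = 4 + N_{k-1}^3 + N_{k-1} for k ≥ 1 (one summand per function symbol, arity giving the exponent).
N_0 = 4
N_1 = 4 + 4^3 + 4 = 72
So |H| = 72.
For each predicate symbol, the number of ground atoms is |H| raised to its arity; summing:
  p: 72^2 = 5184
Total ground atoms: 5184.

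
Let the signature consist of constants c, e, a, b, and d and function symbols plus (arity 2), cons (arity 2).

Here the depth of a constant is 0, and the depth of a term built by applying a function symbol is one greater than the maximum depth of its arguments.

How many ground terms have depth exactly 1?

50

Write N_k for the number of ground terms of depth ≤ k. A term of depth ≤ k is either a constant or a function symbol applied to arguments of depth ≤ k−1, so N_k = 5 + N_{k-1}^2 + N_{k-1}^2.
N_0 = 5
N_1 = 5 + 5^2 + 5^2 = 55
Terms of depth exactly 1: N_1 − N_0 = 55 − 5 = 50.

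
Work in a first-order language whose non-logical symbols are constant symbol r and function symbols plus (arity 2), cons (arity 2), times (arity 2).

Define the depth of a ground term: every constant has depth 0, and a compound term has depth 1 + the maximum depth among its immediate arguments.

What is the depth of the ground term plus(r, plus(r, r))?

2

depth(plus(r, r)) = 1 + max(0, 0) = 1
depth(plus(r, plus(r, r))) = 1 + max(0, 1) = 2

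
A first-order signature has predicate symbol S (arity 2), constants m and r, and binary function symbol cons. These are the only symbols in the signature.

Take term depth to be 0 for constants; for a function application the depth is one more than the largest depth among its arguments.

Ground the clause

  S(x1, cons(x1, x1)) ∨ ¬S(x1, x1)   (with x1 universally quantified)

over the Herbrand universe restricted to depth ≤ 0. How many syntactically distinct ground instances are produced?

Ground terms of depth ≤ 0:
  Let N_k = |{terms of depth ≤ k}|. Then N_0 = 2 and N_k = 2 + N_{k-1}^2 for k ≥ 1 (one summand per function symbol, arity giving the exponent).
  N_0 = 2
So there are 2 ground terms available for substitution.
There is 1 variable to instantiate (x1),  occurring in at least one literal, so different choices give different ground instances.
Number of ground instances = 2.

2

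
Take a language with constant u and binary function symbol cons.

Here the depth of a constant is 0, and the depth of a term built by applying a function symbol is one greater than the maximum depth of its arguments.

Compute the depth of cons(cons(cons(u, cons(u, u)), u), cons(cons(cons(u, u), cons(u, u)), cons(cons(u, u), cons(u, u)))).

depth(cons(u, u)) = 1 + max(0, 0) = 1
depth(cons(u, cons(u, u))) = 1 + max(0, 1) = 2
depth(cons(cons(u, cons(u, u)), u)) = 1 + max(2, 0) = 3
depth(cons(cons(u, u), cons(u, u))) = 1 + max(1, 1) = 2
depth(cons(cons(cons(u, u), cons(u, u)), cons(cons(u, u), cons(u, u)))) = 1 + max(2, 2) = 3
depth(cons(cons(cons(u, cons(u, u)), u), cons(cons(cons(u, u), cons(u, u)), cons(cons(u, u), cons(u, u))))) = 1 + max(3, 3) = 4

4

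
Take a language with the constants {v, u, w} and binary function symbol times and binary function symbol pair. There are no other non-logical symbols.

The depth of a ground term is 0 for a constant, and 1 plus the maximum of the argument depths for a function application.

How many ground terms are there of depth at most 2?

Let N_k count ground terms of depth at most k. Each non-constant term of depth ≤ k is some function symbol applied to depth-≤(k−1) arguments, giving N_k = 3 + N_{k-1}^2 + N_{k-1}^2.
N_0 = 3
N_1 = 3 + 3^2 + 3^2 = 21
N_2 = 3 + 21^2 + 21^2 = 885

885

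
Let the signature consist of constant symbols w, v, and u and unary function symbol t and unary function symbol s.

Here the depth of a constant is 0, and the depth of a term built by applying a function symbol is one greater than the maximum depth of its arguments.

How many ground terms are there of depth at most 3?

If N_k denotes the number of depth-≤k ground terms, the 3 constants give N_0 = 3, and each function symbol of arity r contributes N_{k-1}^r new terms at level k: N_k = 3 + N_{k-1} + N_{k-1}.
N_0 = 3
N_1 = 3 + 3 + 3 = 9
N_2 = 3 + 9 + 9 = 21
N_3 = 3 + 21 + 21 = 45

45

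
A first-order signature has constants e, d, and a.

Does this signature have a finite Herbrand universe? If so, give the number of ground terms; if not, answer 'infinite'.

There are no function symbols, so every ground term is one of the 3 constants.
The Herbrand universe is {e, d, a}, which is finite with 3 elements.

3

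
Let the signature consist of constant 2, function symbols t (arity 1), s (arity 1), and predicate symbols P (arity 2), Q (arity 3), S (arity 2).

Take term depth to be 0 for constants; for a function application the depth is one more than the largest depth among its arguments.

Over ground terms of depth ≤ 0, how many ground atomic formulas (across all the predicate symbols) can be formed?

First count ground terms of depth ≤ 0.
Let N_k = |{terms of depth ≤ k}|. Then N_0 = 1 and N_k = 1 + N_{k-1} + N_{k-1} for k ≥ 1 (one summand per function symbol, arity giving the exponent).
N_0 = 1
So |H| = 1.
For each predicate symbol, the number of ground atoms is |H| raised to its arity; summing:
  P: 1^2 = 1;  Q: 1^3 = 1;  S: 1^2 = 1
Total ground atoms: 1 + 1 + 1 = 3.

3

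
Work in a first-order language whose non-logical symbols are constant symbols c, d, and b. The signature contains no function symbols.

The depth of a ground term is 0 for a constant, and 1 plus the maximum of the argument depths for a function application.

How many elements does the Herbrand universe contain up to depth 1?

3

With no function symbols every ground term is a constant, so there are exactly 3 ground terms at every depth bound.
N_0 = 3
N_1 = 3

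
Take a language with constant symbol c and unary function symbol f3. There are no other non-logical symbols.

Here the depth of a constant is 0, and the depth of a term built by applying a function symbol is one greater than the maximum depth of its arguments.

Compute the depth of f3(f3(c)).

2

depth(f3(c)) = 1 + depth(c) = 1 + 0 = 1
depth(f3(f3(c))) = 1 + depth(f3(c)) = 1 + 1 = 2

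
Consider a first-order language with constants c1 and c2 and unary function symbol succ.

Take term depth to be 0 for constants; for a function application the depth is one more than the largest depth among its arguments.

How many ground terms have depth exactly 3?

2

Count level by level. With function symbols succ/1, the terms of depth ≤ k are the 2 constants together with each function applied to depth-≤(k−1) tuples, so N_k = 2 + N_{k-1}.
N_0 = 2
N_1 = 2 + 2 = 4
N_2 = 2 + 4 = 6
N_3 = 2 + 6 = 8
Terms of depth exactly 3: N_3 − N_2 = 8 − 6 = 2.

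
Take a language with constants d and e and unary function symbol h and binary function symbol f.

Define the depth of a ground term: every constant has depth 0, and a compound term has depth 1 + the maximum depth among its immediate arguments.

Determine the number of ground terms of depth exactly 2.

66

Count level by level. With function symbols h/1, f/2, the terms of depth ≤ k are the 2 constants together with each function applied to depth-≤(k−1) tuples, so N_k = 2 + N_{k-1} + N_{k-1}^2.
N_0 = 2
N_1 = 2 + 2 + 2^2 = 8
N_2 = 2 + 8 + 8^2 = 74
Terms of depth exactly 2: N_2 − N_1 = 74 − 8 = 66.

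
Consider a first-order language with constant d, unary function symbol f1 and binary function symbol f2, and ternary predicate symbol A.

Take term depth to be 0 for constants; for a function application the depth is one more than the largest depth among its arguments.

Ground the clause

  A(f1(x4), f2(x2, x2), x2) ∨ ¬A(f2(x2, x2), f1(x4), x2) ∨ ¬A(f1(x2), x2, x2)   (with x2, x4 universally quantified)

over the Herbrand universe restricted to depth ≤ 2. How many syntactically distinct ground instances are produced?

Ground terms of depth ≤ 2:
  Count level by level. With function symbols f1/1, f2/2, the terms of depth ≤ k are the 1 constant together with each function applied to depth-≤(k−1) tuples, so N_k = 1 + N_{k-1} + N_{k-1}^2.
  N_0 = 1
  N_1 = 1 + 1 + 1^2 = 3
  N_2 = 1 + 3 + 3^2 = 13
So there are 13 ground terms available for substitution.
The body mentions every one of the 2 quantified variables; since ground terms form a free algebra, no two substitutions collapse to the same formula.
Number of ground instances = 13^2 = 169.

169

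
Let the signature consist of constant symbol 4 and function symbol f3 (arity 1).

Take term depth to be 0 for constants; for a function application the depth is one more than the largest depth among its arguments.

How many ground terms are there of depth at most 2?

3

Count level by level. With function symbols f3/1, the terms of depth ≤ k are the 1 constant together with each function applied to depth-≤(k−1) tuples, so N_k = 1 + N_{k-1}.
N_0 = 1
N_1 = 1 + 1 = 2
N_2 = 1 + 2 = 3
Explicitly: 4, f3(4), f3(f3(4)).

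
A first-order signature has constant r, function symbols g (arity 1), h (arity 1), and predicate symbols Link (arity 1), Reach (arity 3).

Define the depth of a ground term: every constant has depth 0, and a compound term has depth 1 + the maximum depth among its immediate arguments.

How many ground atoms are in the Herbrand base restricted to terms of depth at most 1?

30

First count ground terms of depth ≤ 1.
Write N_k for the number of ground terms of depth ≤ k. A term of depth ≤ k is either a constant or a function symbol applied to arguments of depth ≤ k−1, so N_k = 1 + N_{k-1} + N_{k-1}.
N_0 = 1
N_1 = 1 + 1 + 1 = 3
So |H| = 3.
For each predicate symbol, the number of ground atoms is |H| raised to its arity; summing:
  Link: 3;  Reach: 3^3 = 27
Total ground atoms: 3 + 27 = 30.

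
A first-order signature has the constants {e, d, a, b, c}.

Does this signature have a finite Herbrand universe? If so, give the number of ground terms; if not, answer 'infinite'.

5

There are no function symbols, so every ground term is one of the 5 constants.
The Herbrand universe is {e, d, a, b, c}, which is finite with 5 elements.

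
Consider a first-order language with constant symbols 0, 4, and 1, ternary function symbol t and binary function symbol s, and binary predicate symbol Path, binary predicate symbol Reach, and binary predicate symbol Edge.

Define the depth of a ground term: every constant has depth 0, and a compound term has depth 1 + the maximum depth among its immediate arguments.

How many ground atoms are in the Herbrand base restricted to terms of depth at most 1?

First count ground terms of depth ≤ 1.
Let N_k count ground terms of depth at most k. Each non-constant term of depth ≤ k is some function symbol applied to depth-≤(k−1) arguments, giving N_k = 3 + N_{k-1}^3 + N_{k-1}^2.
N_0 = 3
N_1 = 3 + 3^3 + 3^2 = 39
So |H| = 39.
A ground atom is a predicate applied to a tuple of terms from H, so the count is the sum over predicates of |H|^arity:
  Path: 39^2 = 1521;  Reach: 39^2 = 1521;  Edge: 39^2 = 1521
Total ground atoms: 1521 + 1521 + 1521 = 4563.

4563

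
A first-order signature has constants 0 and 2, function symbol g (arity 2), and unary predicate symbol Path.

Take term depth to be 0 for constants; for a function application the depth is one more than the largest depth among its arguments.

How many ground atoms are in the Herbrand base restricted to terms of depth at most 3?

1446

First count ground terms of depth ≤ 3.
Let N_k count ground terms of depth at most k. Each non-constant term of depth ≤ k is some function symbol applied to depth-≤(k−1) arguments, giving N_k = 2 + N_{k-1}^2.
N_0 = 2
N_1 = 2 + 2^2 = 6
N_2 = 2 + 6^2 = 38
N_3 = 2 + 38^2 = 1446
So |H| = 1446.
For each predicate symbol, the number of ground atoms is |H| raised to its arity; summing:
  Path: 1446
Total ground atoms: 1446.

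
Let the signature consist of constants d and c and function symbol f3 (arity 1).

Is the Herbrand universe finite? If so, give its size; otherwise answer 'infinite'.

infinite

The signature has at least one function symbol (f3, arity 1) and at least one constant (d).
Iterating f3 gives infinitely many distinct ground terms: d, f3(d), f3(f3(d)), ...
So the Herbrand universe is infinite.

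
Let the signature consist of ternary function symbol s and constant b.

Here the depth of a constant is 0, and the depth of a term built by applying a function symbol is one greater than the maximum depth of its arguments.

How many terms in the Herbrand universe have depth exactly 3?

721

Count level by level. With function symbols s/3, the terms of depth ≤ k are the 1 constant together with each function applied to depth-≤(k−1) tuples, so N_k = 1 + N_{k-1}^3.
N_0 = 1
N_1 = 1 + 1^3 = 2
N_2 = 1 + 2^3 = 9
N_3 = 1 + 9^3 = 730
Terms of depth exactly 3: N_3 − N_2 = 730 − 9 = 721.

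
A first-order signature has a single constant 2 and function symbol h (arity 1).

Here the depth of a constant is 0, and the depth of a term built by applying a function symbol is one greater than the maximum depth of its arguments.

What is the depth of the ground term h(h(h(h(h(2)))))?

depth(h(2)) = 1 + depth(2) = 1 + 0 = 1
depth(h(h(2))) = 1 + depth(h(2)) = 1 + 1 = 2
depth(h(h(h(2)))) = 1 + depth(h(h(2))) = 1 + 2 = 3
depth(h(h(h(h(2))))) = 1 + depth(h(h(h(2)))) = 1 + 3 = 4
depth(h(h(h(h(h(2)))))) = 1 + depth(h(h(h(h(2))))) = 1 + 4 = 5

5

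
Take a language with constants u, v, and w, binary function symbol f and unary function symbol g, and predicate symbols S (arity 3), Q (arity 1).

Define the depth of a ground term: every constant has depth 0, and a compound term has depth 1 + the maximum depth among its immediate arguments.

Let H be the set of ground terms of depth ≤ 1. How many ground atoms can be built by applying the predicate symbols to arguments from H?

3390

First count ground terms of depth ≤ 1.
Let N_k = |{terms of depth ≤ k}|. Then N_0 = 3 and N_k = 3 + N_{k-1}^2 + N_{k-1} for k ≥ 1 (one summand per function symbol, arity giving the exponent).
N_0 = 3
N_1 = 3 + 3^2 + 3 = 15
So |H| = 15.
Ground atoms are formed by filling each argument slot of a predicate with a term from H, so an r-ary predicate gives |H|^r atoms:
  S: 15^3 = 3375;  Q: 15
Total ground atoms: 3375 + 15 = 3390.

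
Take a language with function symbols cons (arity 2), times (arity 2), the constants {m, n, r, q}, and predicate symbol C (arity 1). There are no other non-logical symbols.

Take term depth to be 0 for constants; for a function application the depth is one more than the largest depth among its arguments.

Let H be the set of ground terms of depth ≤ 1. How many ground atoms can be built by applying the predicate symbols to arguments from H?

36

First count ground terms of depth ≤ 1.
Write N_k for the number of ground terms of depth ≤ k. A term of depth ≤ k is either a constant or a function symbol applied to arguments of depth ≤ k−1, so N_k = 4 + N_{k-1}^2 + N_{k-1}^2.
N_0 = 4
N_1 = 4 + 4^2 + 4^2 = 36
So |H| = 36.
For each predicate symbol, the number of ground atoms is |H| raised to its arity; summing:
  C: 36
Total ground atoms: 36.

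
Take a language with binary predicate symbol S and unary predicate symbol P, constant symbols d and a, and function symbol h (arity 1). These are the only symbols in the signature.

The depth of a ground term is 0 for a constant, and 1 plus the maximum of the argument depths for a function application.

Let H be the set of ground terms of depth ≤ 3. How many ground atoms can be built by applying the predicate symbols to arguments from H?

72

First count ground terms of depth ≤ 3.
Count level by level. With function symbols h/1, the terms of depth ≤ k are the 2 constants together with each function applied to depth-≤(k−1) tuples, so N_k = 2 + N_{k-1}.
N_0 = 2
N_1 = 2 + 2 = 4
N_2 = 2 + 4 = 6
N_3 = 2 + 6 = 8
Explicitly: d, a, h(d), h(a), h(h(d)), h(h(a)), h(h(h(d))), h(h(h(a))).
So |H| = 8.
For each predicate symbol, the number of ground atoms is |H| raised to its arity; summing:
  S: 8^2 = 64;  P: 8
Total ground atoms: 64 + 8 = 72.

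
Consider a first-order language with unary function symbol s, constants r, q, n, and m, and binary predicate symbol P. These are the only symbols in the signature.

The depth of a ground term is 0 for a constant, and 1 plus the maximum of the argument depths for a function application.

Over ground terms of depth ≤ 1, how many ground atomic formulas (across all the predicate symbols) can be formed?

64

First count ground terms of depth ≤ 1.
If N_k denotes the number of depth-≤k ground terms, the 4 constants give N_0 = 4, and each function symbol of arity r contributes N_{k-1}^r new terms at level k: N_k = 4 + N_{k-1}.
N_0 = 4
N_1 = 4 + 4 = 8
So |H| = 8.
Each predicate of arity r yields |H|^r ground atoms (one per choice of an r-tuple from H):
  P: 8^2 = 64
Total ground atoms: 64.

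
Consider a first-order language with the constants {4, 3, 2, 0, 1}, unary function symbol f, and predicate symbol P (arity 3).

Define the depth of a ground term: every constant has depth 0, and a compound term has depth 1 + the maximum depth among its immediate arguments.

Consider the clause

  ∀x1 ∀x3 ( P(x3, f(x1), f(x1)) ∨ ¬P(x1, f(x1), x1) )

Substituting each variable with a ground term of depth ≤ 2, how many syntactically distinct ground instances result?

225

Ground terms of depth ≤ 2:
  If N_k denotes the number of depth-≤k ground terms, the 5 constants give N_0 = 5, and each function symbol of arity r contributes N_{k-1}^r new terms at level k: N_k = 5 + N_{k-1}.
  N_0 = 5
  N_1 = 5 + 5 = 10
  N_2 = 5 + 10 = 15
So there are 15 ground terms available for substitution.
The body mentions every one of the 2 quantified variables; since ground terms form a free algebra, no two substitutions collapse to the same formula.
Number of ground instances = 15^2 = 225.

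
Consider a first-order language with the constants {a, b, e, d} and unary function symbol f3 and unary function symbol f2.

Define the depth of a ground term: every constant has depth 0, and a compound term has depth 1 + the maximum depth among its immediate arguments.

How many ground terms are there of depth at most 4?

124

If N_k denotes the number of depth-≤k ground terms, the 4 constants give N_0 = 4, and each function symbol of arity r contributes N_{k-1}^r new terms at level k: N_k = 4 + N_{k-1} + N_{k-1}.
N_0 = 4
N_1 = 4 + 4 + 4 = 12
N_2 = 4 + 12 + 12 = 28
N_3 = 4 + 28 + 28 = 60
N_4 = 4 + 60 + 60 = 124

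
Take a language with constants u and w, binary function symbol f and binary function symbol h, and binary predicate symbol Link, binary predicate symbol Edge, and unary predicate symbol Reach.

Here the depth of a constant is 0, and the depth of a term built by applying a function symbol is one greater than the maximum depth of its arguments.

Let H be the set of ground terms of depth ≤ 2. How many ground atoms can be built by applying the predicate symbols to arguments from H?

First count ground terms of depth ≤ 2.
Write N_k for the number of ground terms of depth ≤ k. A term of depth ≤ k is either a constant or a function symbol applied to arguments of depth ≤ k−1, so N_k = 2 + N_{k-1}^2 + N_{k-1}^2.
N_0 = 2
N_1 = 2 + 2^2 + 2^2 = 10
N_2 = 2 + 10^2 + 10^2 = 202
So |H| = 202.
Ground atoms are formed by filling each argument slot of a predicate with a term from H, so an r-ary predicate gives |H|^r atoms:
  Link: 202^2 = 40804;  Edge: 202^2 = 40804;  Reach: 202
Total ground atoms: 40804 + 40804 + 202 = 81810.

81810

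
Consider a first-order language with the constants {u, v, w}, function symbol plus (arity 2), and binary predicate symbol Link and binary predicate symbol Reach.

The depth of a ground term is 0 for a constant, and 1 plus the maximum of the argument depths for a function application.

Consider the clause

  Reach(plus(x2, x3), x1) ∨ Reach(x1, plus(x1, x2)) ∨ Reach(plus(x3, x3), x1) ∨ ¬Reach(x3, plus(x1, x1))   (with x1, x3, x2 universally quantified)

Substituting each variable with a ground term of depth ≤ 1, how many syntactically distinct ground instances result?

1728

Ground terms of depth ≤ 1:
  Let N_k count ground terms of depth at most k. Each non-constant term of depth ≤ k is some function symbol applied to depth-≤(k−1) arguments, giving N_k = 3 + N_{k-1}^2.
  N_0 = 3
  N_1 = 3 + 3^2 = 12
So there are 12 ground terms available for substitution.
The clause has 3 distinct variables (x1, x3, x2), each appearing in the body. In the free term algebra distinct substitutions yield syntactically distinct ground instances.
Number of ground instances = 12^3 = 1728.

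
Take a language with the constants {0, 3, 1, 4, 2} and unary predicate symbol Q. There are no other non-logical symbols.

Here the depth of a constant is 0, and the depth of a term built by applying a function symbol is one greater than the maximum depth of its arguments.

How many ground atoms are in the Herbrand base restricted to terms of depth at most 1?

5

First count ground terms of depth ≤ 1.
With no function symbols every ground term is a constant, so there are exactly 5 ground terms at every depth bound.
N_0 = 5
N_1 = 5
Explicitly: 0, 3, 1, 4, 2.
So |H| = 5.
Each predicate of arity r yields |H|^r ground atoms (one per choice of an r-tuple from H):
  Q: 5
Total ground atoms: 5.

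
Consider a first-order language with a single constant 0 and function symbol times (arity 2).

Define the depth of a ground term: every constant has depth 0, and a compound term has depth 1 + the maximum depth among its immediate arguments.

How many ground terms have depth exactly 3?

Count level by level. With function symbols times/2, the terms of depth ≤ k are the 1 constant together with each function applied to depth-≤(k−1) tuples, so N_k = 1 + N_{k-1}^2.
N_0 = 1
N_1 = 1 + 1^2 = 2
N_2 = 1 + 2^2 = 5
N_3 = 1 + 5^2 = 26
Terms of depth exactly 3: N_3 − N_2 = 26 − 5 = 21.

21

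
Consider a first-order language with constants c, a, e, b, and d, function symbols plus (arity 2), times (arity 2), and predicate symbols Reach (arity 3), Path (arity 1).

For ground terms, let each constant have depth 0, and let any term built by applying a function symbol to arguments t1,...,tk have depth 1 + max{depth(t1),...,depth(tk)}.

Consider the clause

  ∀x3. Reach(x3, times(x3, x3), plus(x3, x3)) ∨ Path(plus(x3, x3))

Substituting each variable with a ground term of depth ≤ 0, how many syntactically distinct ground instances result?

5

Ground terms of depth ≤ 0:
  Let N_k = |{terms of depth ≤ k}|. Then N_0 = 5 and N_k = 5 + N_{k-1}^2 + N_{k-1}^2 for k ≥ 1 (one summand per function symbol, arity giving the exponent).
  N_0 = 5
So there are 5 ground terms available for substitution.
The clause has 1 distinct variable (x3), which appears in the body. In the free term algebra distinct substitutions yield syntactically distinct ground instances.
Number of ground instances = 5.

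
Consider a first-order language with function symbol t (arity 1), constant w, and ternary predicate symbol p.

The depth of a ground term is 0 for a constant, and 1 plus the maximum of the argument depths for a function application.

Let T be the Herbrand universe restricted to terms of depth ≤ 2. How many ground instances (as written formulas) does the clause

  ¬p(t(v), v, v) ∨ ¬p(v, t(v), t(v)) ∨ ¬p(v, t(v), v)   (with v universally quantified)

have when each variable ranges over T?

Ground terms of depth ≤ 2:
  Count level by level. With function symbols t/1, the terms of depth ≤ k are the 1 constant together with each function applied to depth-≤(k−1) tuples, so N_k = 1 + N_{k-1}.
  N_0 = 1
  N_1 = 1 + 1 = 2
  N_2 = 1 + 2 = 3
So there are 3 ground terms available for substitution.
There is 1 variable to instantiate (v),  occurring in at least one literal, so different choices give different ground instances.
Number of ground instances = 3.

3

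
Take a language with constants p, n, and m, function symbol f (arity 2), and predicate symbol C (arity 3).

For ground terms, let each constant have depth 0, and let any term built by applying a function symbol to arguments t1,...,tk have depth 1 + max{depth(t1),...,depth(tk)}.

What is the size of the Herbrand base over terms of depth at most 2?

3176523

First count ground terms of depth ≤ 2.
Let N_k count ground terms of depth at most k. Each non-constant term of depth ≤ k is some function symbol applied to depth-≤(k−1) arguments, giving N_k = 3 + N_{k-1}^2.
N_0 = 3
N_1 = 3 + 3^2 = 12
N_2 = 3 + 12^2 = 147
So |H| = 147.
Each predicate of arity r yields |H|^r ground atoms (one per choice of an r-tuple from H):
  C: 147^3 = 3176523
Total ground atoms: 3176523.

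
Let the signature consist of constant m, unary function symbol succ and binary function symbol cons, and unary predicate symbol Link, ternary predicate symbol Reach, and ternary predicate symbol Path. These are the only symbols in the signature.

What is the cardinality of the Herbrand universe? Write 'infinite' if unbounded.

infinite

The signature has at least one function symbol (succ, arity 1) and at least one constant (m).
Iterating succ gives infinitely many distinct ground terms: m, succ(m), succ(succ(m)), ...
So the Herbrand universe is infinite.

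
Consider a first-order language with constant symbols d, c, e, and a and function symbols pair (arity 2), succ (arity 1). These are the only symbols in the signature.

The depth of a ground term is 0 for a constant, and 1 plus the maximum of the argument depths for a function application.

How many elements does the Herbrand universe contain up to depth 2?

Let N_k count ground terms of depth at most k. Each non-constant term of depth ≤ k is some function symbol applied to depth-≤(k−1) arguments, giving N_k = 4 + N_{k-1}^2 + N_{k-1}.
N_0 = 4
N_1 = 4 + 4^2 + 4 = 24
N_2 = 4 + 24^2 + 24 = 604

604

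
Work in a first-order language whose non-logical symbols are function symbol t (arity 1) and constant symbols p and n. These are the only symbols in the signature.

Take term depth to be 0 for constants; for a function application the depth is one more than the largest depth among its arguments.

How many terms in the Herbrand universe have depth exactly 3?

2

If N_k denotes the number of depth-≤k ground terms, the 2 constants give N_0 = 2, and each function symbol of arity r contributes N_{k-1}^r new terms at level k: N_k = 2 + N_{k-1}.
N_0 = 2
N_1 = 2 + 2 = 4
N_2 = 2 + 4 = 6
N_3 = 2 + 6 = 8
Terms of depth exactly 3: N_3 − N_2 = 8 − 6 = 2.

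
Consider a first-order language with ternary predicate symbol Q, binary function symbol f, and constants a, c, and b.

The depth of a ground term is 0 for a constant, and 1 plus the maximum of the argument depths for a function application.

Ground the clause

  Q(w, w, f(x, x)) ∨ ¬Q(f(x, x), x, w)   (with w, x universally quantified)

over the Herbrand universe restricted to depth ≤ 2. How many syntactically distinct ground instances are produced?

Ground terms of depth ≤ 2:
  Count level by level. With function symbols f/2, the terms of depth ≤ k are the 3 constants together with each function applied to depth-≤(k−1) tuples, so N_k = 3 + N_{k-1}^2.
  N_0 = 3
  N_1 = 3 + 3^2 = 12
  N_2 = 3 + 12^2 = 147
So there are 147 ground terms available for substitution.
The body mentions every one of the 2 quantified variables; since ground terms form a free algebra, no two substitutions collapse to the same formula.
Number of ground instances = 147^2 = 21609.

21609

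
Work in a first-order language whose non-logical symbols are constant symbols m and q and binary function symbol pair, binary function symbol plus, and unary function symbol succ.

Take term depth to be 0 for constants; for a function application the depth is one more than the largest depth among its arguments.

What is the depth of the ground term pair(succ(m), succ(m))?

depth(succ(m)) = 1 + depth(m) = 1 + 0 = 1
depth(pair(succ(m), succ(m))) = 1 + max(1, 1) = 2

2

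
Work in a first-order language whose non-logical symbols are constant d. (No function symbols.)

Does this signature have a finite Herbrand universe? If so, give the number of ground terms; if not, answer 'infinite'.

There are no function symbols, so the only ground term is the single constant.
The Herbrand universe is {d}, finite with 1 element.

1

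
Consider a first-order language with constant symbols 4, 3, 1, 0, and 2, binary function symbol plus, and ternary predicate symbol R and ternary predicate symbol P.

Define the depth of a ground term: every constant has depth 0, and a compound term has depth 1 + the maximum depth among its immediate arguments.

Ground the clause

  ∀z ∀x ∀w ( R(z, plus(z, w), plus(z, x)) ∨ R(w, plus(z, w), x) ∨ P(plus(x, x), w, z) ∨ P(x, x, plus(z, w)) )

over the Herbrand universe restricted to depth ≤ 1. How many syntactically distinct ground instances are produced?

27000

Ground terms of depth ≤ 1:
  Count level by level. With function symbols plus/2, the terms of depth ≤ k are the 5 constants together with each function applied to depth-≤(k−1) tuples, so N_k = 5 + N_{k-1}^2.
  N_0 = 5
  N_1 = 5 + 5^2 = 30
So there are 30 ground terms available for substitution.
There are 3 variables to instantiate (z, x, w), each occurring in at least one literal, so different choices give different ground instances.
Number of ground instances = 30^3 = 27000.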